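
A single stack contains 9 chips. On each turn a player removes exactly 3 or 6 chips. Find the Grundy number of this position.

Build the Grundy sequence with g(k) = mex{g(k−s) : s ∈ {3, 6}, s ≤ k}:
k:     0  1  2  3  4  5  6  7  8  9
g(k):  0  0  0  1  1  1  2  2  2  0
So g(9) = 0.

0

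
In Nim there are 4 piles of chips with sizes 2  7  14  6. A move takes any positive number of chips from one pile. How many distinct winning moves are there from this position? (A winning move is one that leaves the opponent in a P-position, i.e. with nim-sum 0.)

1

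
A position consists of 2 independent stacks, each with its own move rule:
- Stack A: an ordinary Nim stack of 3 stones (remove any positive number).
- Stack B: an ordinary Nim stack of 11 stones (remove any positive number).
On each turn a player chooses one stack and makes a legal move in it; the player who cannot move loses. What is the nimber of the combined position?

Stack A is a plain Nim stack of size 3, so its Grundy value is 3.
Stack B is a plain Nim stack of size 11, so its Grundy value is 11.
By the Sprague-Grundy theorem, the Grundy value of a sum of independent games is the XOR of the component values.
Combined value = 3 XOR 11 = 8.

8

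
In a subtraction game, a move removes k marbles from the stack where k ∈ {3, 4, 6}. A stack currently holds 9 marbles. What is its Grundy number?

0

Build the Grundy sequence with g(k) = mex{g(k−s) : s ∈ {3, 4, 6}, s ≤ k}:
g(0) = mex{} = 0
g(1) = mex{} = 0
g(2) = mex{} = 0
g(3) = mex{0} = 1
g(4) = mex{0} = 1
g(5) = mex{0} = 1
g(6) = mex{0,1} = 2
g(7) = mex{0,1} = 2
g(8) = mex{0,1} = 2
g(9) = mex{1,2} = 0
So g(9) = 0.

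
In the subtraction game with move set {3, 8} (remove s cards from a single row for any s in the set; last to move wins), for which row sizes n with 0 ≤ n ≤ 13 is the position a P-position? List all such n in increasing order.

0, 1, 2, 6, 7, 11, 12, 13

Grundy values for subtraction set {3, 8}:
g(0) = mex{} = 0
g(1) = mex{} = 0
g(2) = mex{} = 0
g(3) = mex{0} = 1
g(4) = mex{0} = 1
g(5) = mex{0} = 1
g(6) = mex{1} = 0
g(7) = mex{1} = 0
g(8) = mex{0,1} = 2
g(9) = mex{0} = 1
g(10) = mex{0} = 1
g(11) = mex{1,2} = 0
g(12) = mex{1} = 0
g(13) = mex{1} = 0
The P-positions (g = 0) in 0..13 are 0, 1, 2, 6, 7, 11, 12, 13.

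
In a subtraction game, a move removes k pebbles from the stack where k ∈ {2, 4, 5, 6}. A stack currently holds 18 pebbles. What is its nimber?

1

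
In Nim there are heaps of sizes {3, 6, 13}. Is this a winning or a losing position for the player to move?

Nim-sum: 3 ⊕ 6 ⊕ 13 = 8.
The nim-sum is 8 ≠ 0, so this is an N-position: the player to move can win.

Winning position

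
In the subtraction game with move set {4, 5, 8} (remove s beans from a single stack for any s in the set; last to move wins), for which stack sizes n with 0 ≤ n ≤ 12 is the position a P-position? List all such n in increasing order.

Grundy values for subtraction set {4, 5, 8}:
g(0) = mex{} = 0
g(1) = mex{} = 0
g(2) = mex{} = 0
g(3) = mex{} = 0
g(4) = mex{0} = 1
g(5) = mex{0} = 1
g(6) = mex{0} = 1
g(7) = mex{0} = 1
g(8) = mex{0,1} = 2
g(9) = mex{0,1} = 2
g(10) = mex{0,1} = 2
g(11) = mex{0,1} = 2
g(12) = mex{1,2} = 0
The P-positions (g = 0) in 0..12 are 0, 1, 2, 3, 12.

0, 1, 2, 3, 12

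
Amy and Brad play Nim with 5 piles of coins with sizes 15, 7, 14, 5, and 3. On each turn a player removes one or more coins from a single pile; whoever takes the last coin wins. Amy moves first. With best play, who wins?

Brad wins

In binary:
  1111  (15)
  0111  (7)
  1110  (14)
  0101  (5)
  0011  (3)
  ----
  0000  (0)
The nim-sum is 0, so this is a P-position: the player to move is in a losing position under optimal play; Amy is about to move from it and so loses — Brad wins.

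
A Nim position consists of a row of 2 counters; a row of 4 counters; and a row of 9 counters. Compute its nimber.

Nim-sum: 2 ⊕ 4 ⊕ 9 = 15.

15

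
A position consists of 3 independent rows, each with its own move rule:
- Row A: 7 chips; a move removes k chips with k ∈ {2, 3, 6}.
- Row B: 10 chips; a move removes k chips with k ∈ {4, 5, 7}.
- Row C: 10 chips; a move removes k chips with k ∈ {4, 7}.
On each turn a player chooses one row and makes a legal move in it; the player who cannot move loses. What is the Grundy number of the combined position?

For row A, compute g(0), g(1), … with moves {2, 3, 6}:
k:     0  1  2  3  4  5  6  7
g(k):  0  0  1  1  2  0  3  1
So g(7) = 1.
Build the Grundy sequence for row B with g(k) = mex{g(k−s) : s ∈ {4, 5, 7}, s ≤ k}:
k:     0  1  2  3  4  5  6  7  8  9 10
g(k):  0  0  0  0  1  1  1  1  2  2  2
So g(10) = 2.
Grundy values for row C (subtraction set {4, 7}):
k:     0  1  2  3  4  5  6  7  8  9 10
g(k):  0  0  0  0  1  1  1  1  2  2  2
So g(10) = 2.
The value of a disjunctive sum is the nim-sum of the parts.
Combined value = 1 XOR 2 XOR 2 = 1.

1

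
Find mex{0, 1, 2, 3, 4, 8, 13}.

5

The values 0, 1, 2, 3, 4 are all present; 5 is the first non-negative integer missing from the set.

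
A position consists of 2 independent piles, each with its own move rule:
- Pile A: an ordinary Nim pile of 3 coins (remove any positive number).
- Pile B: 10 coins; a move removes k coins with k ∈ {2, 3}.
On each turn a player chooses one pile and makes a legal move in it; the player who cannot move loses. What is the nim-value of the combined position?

Pile A is a plain Nim pile of size 3, so its Grundy value is 3.
For pile B, compute g(0), g(1), … with moves {2, 3}:
k:     0  1  2  3  4  5  6  7  8  9 10
g(k):  0  0  1  1  2  0  0  1  1  2  0
So g(10) = 0.
The value of a disjunctive sum is the nim-sum of the parts.
Combined value = 3 XOR 0 = 3.

3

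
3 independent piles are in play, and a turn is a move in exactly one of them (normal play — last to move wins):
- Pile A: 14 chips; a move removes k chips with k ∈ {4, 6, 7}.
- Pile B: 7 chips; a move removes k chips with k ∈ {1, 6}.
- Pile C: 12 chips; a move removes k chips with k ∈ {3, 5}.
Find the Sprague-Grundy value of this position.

Build the Grundy sequence for pile A with g(k) = mex{g(k−s) : s ∈ {4, 6, 7}, s ≤ k}:
g(0) = mex{} = 0
g(1) = mex{} = 0
g(2) = mex{} = 0
g(3) = mex{} = 0
g(4) = mex{0} = 1
g(5) = mex{0} = 1
g(6) = mex{0} = 1
g(7) = mex{0} = 1
g(8) = mex{0,1} = 2
g(9) = mex{0,1} = 2
g(10) = mex{0,1} = 2
g(11) = mex{1} = 0
g(12) = mex{1,2} = 0
g(13) = mex{1,2} = 0
g(14) = mex{1,2} = 0
So g(14) = 0.
For pile B, compute g(0), g(1), … with moves {1, 6}:
g(0) = mex{} = 0
g(1) = mex{0} = 1
g(2) = mex{1} = 0
g(3) = mex{0} = 1
g(4) = mex{1} = 0
g(5) = mex{0} = 1
g(6) = mex{0,1} = 2
g(7) = mex{1,2} = 0
So g(7) = 0.
Build the Grundy sequence for pile C with g(k) = mex{g(k−s) : s ∈ {3, 5}, s ≤ k}:
g(0) = mex{} = 0
g(1) = mex{} = 0
g(2) = mex{} = 0
g(3) = mex{0} = 1
g(4) = mex{0} = 1
g(5) = mex{0} = 1
g(6) = mex{0,1} = 2
g(7) = mex{0,1} = 2
g(8) = mex{1} = 0
g(9) = mex{1,2} = 0
g(10) = mex{1,2} = 0
g(11) = mex{0,2} = 1
g(12) = mex{0,2} = 1
So g(12) = 1.
By the Sprague-Grundy theorem, the Grundy value of a sum of independent games is the XOR of the component values.
Combined value = 0 XOR 0 XOR 1 = 1.

1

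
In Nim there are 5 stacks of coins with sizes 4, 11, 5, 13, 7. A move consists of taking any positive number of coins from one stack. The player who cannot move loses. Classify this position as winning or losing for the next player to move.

In binary:
  0100  (4)
  1011  (11)
  0101  (5)
  1101  (13)
  0111  (7)
  ----
  0000  (0)
The nim-sum is 0, so this is a P-position: the player to move is in a losing position under optimal play.

Losing position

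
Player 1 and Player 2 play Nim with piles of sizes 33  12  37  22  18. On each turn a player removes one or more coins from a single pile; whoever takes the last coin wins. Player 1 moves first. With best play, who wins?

Player 1 wins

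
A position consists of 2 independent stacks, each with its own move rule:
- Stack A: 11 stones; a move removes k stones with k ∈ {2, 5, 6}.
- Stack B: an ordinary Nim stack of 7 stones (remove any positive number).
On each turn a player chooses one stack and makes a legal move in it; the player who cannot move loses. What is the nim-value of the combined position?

7

Grundy values for stack A (subtraction set {2, 5, 6}):
g(0) = mex{} = 0
g(1) = mex{} = 0
g(2) = mex{0} = 1
g(3) = mex{0} = 1
g(4) = mex{1} = 0
g(5) = mex{0,1} = 2
g(6) = mex{0} = 1
g(7) = mex{0,1,2} = 3
g(8) = mex{1} = 0
g(9) = mex{0,1,3} = 2
g(10) = mex{0,2} = 1
g(11) = mex{1,2} = 0
So g(11) = 0.
Stack B is a plain Nim stack of size 7, so its Grundy value is 7.
The value of a disjunctive sum is the nim-sum of the parts.
Combined value = 0 XOR 7 = 7.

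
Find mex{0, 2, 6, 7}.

1

0 is in the set but 1 is not, so the mex is 1.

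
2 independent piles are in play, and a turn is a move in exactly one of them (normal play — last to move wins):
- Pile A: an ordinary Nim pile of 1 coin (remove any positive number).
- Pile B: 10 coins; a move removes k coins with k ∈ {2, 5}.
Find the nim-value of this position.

0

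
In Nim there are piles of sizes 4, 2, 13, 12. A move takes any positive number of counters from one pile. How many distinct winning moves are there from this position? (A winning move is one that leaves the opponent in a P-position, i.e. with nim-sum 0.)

Nim-sum: 4 ⊕ 2 ⊕ 13 ⊕ 12 = 7.
The overall nim-sum is X = 7. A pile of size p has a winning move iff p XOR X < p (reduce it to p XOR X).
  4: 4 XOR 7 = 3 < 4 — winning move (to 3).
  2: 2 XOR 7 = 5 ≥ 2 — no move.
  13: 13 XOR 7 = 10 < 13 — winning move (to 10).
  12: 12 XOR 7 = 11 < 12 — winning move (to 11).
That gives 3 winning moves.

3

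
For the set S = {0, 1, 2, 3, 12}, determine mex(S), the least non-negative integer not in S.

4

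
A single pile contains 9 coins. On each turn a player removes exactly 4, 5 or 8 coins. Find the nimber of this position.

Build the Grundy sequence with g(k) = mex{g(k−s) : s ∈ {4, 5, 8}, s ≤ k}:
k:     0  1  2  3  4  5  6  7  8  9
g(k):  0  0  0  0  1  1  1  1  2  2
So g(9) = 2.

2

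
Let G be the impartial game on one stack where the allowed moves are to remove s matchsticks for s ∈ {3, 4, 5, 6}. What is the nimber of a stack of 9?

0

Build the Grundy sequence with g(k) = mex{g(k−s) : s ∈ {3, 4, 5, 6}, s ≤ k}:
k:     0  1  2  3  4  5  6  7  8  9
g(k):  0  0  0  1  1  1  2  2  2  0
So g(9) = 0.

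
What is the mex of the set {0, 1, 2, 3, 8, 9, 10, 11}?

The values 0, 1, 2, 3 are all present; 4 is the first non-negative integer missing from the set.

4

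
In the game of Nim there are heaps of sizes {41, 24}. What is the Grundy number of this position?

Nim-sum: 41 ⊕ 24 = 49.

49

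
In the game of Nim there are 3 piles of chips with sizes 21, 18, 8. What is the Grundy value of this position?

15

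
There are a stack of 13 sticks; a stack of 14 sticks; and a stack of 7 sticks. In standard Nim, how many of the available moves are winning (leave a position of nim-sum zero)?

3

Compute the nim-sum pairwise:
13 ⊕ 14 = 3
3 ⊕ 7 = 4
The overall nim-sum is X = 4. A stack of size p has a winning move iff p XOR X < p (reduce it to p XOR X).
  13: 13 XOR 4 = 9 < 13 — winning move (to 9).
  14: 14 XOR 4 = 10 < 14 — winning move (to 10).
  7: 7 XOR 4 = 3 < 7 — winning move (to 3).
That gives 3 winning moves.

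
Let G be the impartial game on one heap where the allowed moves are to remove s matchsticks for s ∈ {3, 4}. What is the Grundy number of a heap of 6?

2

Compute g(0), g(1), … for moves {3, 4}:
g(0) = mex{} = 0
g(1) = mex{} = 0
g(2) = mex{} = 0
g(3) = mex{0} = 1
g(4) = mex{0} = 1
g(5) = mex{0} = 1
g(6) = mex{0,1} = 2
So g(6) = 2.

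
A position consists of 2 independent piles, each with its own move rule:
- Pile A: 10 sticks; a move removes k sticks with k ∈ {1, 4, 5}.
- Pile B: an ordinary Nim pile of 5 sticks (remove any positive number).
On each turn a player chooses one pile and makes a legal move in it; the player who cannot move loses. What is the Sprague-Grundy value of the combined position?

5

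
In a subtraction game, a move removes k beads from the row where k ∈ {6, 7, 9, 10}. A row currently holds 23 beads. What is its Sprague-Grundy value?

Compute g(0), g(1), … for moves {6, 7, 9, 10}:
k:     0  1  2  3  4  5  6  7  8  9 10 11 12 13 14 15 16 17 18 19 20 21 22 23
g(k):  0  0  0  0  0  0  1  1  1  1  1  1  2  2  2  2  0  0  0  0  0  0  1  1
So g(23) = 1.

1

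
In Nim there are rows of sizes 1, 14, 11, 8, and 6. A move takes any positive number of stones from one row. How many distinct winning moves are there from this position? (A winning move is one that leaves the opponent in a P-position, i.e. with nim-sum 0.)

Compute the nim-sum pairwise:
1 ⊕ 14 = 15
15 ⊕ 11 = 4
4 ⊕ 8 = 12
12 ⊕ 6 = 10
The overall nim-sum is X = 10. A row of size p has a winning move iff p XOR X < p (reduce it to p XOR X).
  1: 1 XOR 10 = 11 ≥ 1 — no move.
  14: 14 XOR 10 = 4 < 14 — winning move (to 4).
  11: 11 XOR 10 = 1 < 11 — winning move (to 1).
  8: 8 XOR 10 = 2 < 8 — winning move (to 2).
  6: 6 XOR 10 = 12 ≥ 6 — no move.
That gives 3 winning moves.

3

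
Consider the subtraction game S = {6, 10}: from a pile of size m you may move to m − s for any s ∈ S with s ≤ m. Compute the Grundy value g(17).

0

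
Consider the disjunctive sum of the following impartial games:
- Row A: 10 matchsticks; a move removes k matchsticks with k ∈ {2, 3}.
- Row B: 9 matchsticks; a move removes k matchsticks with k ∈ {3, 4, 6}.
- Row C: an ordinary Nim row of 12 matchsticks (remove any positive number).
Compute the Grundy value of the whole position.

Grundy values for row A (subtraction set {2, 3}):
g(0) = mex{} = 0
g(1) = mex{} = 0
g(2) = mex{0} = 1
g(3) = mex{0} = 1
g(4) = mex{0,1} = 2
g(5) = mex{1} = 0
g(6) = mex{1,2} = 0
g(7) = mex{0,2} = 1
g(8) = mex{0} = 1
g(9) = mex{0,1} = 2
g(10) = mex{1} = 0
So g(10) = 0.
Build the Grundy sequence for row B with g(k) = mex{g(k−s) : s ∈ {3, 4, 6}, s ≤ k}:
k:     0  1  2  3  4  5  6  7  8  9
g(k):  0  0  0  1  1  1  2  2  2  0
So g(9) = 0.
Row C is a plain Nim row of size 12, so its Grundy value is 12.
By the Sprague-Grundy theorem, the Grundy value of a sum of independent games is the XOR of the component values.
Combined value = 0 ⊕ 0 ⊕ 12 = 12.

12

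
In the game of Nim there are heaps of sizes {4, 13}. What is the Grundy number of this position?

9

Write each in binary and XOR column by column:
  0100  (4)
  1101  (13)
  ----
  1001  (9)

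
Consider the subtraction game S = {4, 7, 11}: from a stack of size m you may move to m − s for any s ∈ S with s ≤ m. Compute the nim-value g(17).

0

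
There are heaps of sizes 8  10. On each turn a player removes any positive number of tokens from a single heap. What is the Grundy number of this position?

Write each in binary and XOR column by column:
  1000  (8)
  1010  (10)
  ----
  0010  (2)

2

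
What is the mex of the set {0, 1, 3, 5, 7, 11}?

The values 0, 1 are all present; 2 is the first non-negative integer missing from the set.

2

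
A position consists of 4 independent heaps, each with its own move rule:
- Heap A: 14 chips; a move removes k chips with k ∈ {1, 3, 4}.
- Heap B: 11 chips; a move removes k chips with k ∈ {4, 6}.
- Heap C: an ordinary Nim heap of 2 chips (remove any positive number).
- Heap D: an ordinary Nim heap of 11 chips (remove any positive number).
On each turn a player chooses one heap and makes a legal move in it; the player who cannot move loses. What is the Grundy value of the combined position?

9

Grundy values for heap A (subtraction set {1, 3, 4}):
k:     0  1  2  3  4  5  6  7  8  9 10 11 12 13 14
g(k):  0  1  0  1  2  3  2  0  1  0  1  2  3  2  0
So g(14) = 0.
Build the Grundy sequence for heap B with g(k) = mex{g(k−s) : s ∈ {4, 6}, s ≤ k}:
g(0) = mex{} = 0
g(1) = mex{} = 0
g(2) = mex{} = 0
g(3) = mex{} = 0
g(4) = mex{0} = 1
g(5) = mex{0} = 1
g(6) = mex{0} = 1
g(7) = mex{0} = 1
g(8) = mex{0,1} = 2
g(9) = mex{0,1} = 2
g(10) = mex{1} = 0
g(11) = mex{1} = 0
So g(11) = 0.
Heap C is a plain Nim heap of size 2, so its Grundy value is 2.
Heap D is a plain Nim heap of size 11, so its Grundy value is 11.
By the Sprague-Grundy theorem, the Grundy value of a sum of independent games is the XOR of the component values.
Combined value = 0 XOR 0 XOR 2 XOR 11 = 9.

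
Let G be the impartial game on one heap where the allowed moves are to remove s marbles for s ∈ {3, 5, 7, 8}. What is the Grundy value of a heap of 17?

2

Compute g(0), g(1), … for moves {3, 5, 7, 8}:
k:     0  1  2  3  4  5  6  7  8  9 10 11 12 13 14 15 16 17
g(k):  0  0  0  1  1  1  2  2  2  3  3  0  0  0  1  1  1  2
So g(17) = 2.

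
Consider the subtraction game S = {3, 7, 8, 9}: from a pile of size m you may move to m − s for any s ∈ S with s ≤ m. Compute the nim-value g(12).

Grundy values for subtraction set {3, 7, 8, 9}:
k:     0  1  2  3  4  5  6  7  8  9 10 11 12
g(k):  0  0  0  1  1  1  0  2  2  1  3  3  0
So g(12) = 0.

0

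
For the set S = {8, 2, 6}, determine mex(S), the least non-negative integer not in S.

0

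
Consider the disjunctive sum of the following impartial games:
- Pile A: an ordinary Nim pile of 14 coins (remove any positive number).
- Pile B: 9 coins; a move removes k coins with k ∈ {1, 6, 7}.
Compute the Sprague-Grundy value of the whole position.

13

Pile A is a plain Nim pile of size 14, so its Grundy value is 14.
Build the Grundy sequence for pile B with g(k) = mex{g(k−s) : s ∈ {1, 6, 7}, s ≤ k}:
g(0) = mex{} = 0
g(1) = mex{0} = 1
g(2) = mex{1} = 0
g(3) = mex{0} = 1
g(4) = mex{1} = 0
g(5) = mex{0} = 1
g(6) = mex{0,1} = 2
g(7) = mex{0,1,2} = 3
g(8) = mex{0,1,3} = 2
g(9) = mex{0,1,2} = 3
So g(9) = 3.
By the Sprague-Grundy theorem, the Grundy value of a sum of independent games is the XOR of the component values.
Combined value = 14 XOR 3 = 13.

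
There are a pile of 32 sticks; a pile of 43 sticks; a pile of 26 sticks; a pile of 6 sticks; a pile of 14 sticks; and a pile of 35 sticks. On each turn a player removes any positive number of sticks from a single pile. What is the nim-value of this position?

58

Compute the nim-sum pairwise:
32 ^ 43 = 11
11 ^ 26 = 17
17 ^ 6 = 23
23 ^ 14 = 25
25 ^ 35 = 58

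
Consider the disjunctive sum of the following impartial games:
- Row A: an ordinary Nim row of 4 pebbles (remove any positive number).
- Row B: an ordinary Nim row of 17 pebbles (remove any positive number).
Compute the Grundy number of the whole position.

21

Row A is a plain Nim row of size 4, so its Grundy value is 4.
Row B is a plain Nim row of size 17, so its Grundy value is 17.
The value of a disjunctive sum is the nim-sum of the parts.
Combined value = 4 XOR 17 = 21.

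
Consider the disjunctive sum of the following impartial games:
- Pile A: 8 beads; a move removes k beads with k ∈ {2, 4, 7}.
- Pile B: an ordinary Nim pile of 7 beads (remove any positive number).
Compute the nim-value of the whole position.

Build the Grundy sequence for pile A with g(k) = mex{g(k−s) : s ∈ {2, 4, 7}, s ≤ k}:
g(0) = mex{} = 0
g(1) = mex{} = 0
g(2) = mex{0} = 1
g(3) = mex{0} = 1
g(4) = mex{0,1} = 2
g(5) = mex{0,1} = 2
g(6) = mex{1,2} = 0
g(7) = mex{0,1,2} = 3
g(8) = mex{0,2} = 1
So g(8) = 1.
Pile B is a plain Nim pile of size 7, so its Grundy value is 7.
By the Sprague-Grundy theorem, the Grundy value of a sum of independent games is the XOR of the component values.
Combined value = 1 ⊕ 7 = 6.

6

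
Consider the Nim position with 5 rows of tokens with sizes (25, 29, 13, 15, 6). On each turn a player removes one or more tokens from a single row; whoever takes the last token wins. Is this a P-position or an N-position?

Write each in binary and XOR column by column:
  11001  (25)
  11101  (29)
  01101  (13)
  01111  (15)
  00110  (6)
  -----
  00000  (0)
The nim-sum is 0, so this is a P-position: the player to move is in a losing position under optimal play.

P-position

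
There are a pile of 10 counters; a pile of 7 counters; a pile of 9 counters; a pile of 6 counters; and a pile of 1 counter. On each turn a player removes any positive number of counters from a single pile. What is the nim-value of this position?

Nim-sum: 10 ^ 7 ^ 9 ^ 6 ^ 1 = 3.

3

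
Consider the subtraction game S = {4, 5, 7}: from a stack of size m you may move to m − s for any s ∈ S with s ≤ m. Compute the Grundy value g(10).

2

Grundy values for subtraction set {4, 5, 7}:
g(0) = mex{} = 0
g(1) = mex{} = 0
g(2) = mex{} = 0
g(3) = mex{} = 0
g(4) = mex{0} = 1
g(5) = mex{0} = 1
g(6) = mex{0} = 1
g(7) = mex{0} = 1
g(8) = mex{0,1} = 2
g(9) = mex{0,1} = 2
g(10) = mex{0,1} = 2
So g(10) = 2.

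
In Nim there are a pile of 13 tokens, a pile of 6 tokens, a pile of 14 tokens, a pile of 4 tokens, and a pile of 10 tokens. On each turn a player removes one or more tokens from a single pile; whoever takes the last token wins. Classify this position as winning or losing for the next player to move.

Winning position

Compute the nim-sum pairwise:
13 ⊕ 6 = 11
11 ⊕ 14 = 5
5 ⊕ 4 = 1
1 ⊕ 10 = 11
The nim-sum is 11 ≠ 0, so this is an N-position: the player to move can win.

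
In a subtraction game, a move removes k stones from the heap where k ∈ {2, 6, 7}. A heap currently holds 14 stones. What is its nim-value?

Build the Grundy sequence with g(k) = mex{g(k−s) : s ∈ {2, 6, 7}, s ≤ k}:
g(0) = mex{} = 0
g(1) = mex{} = 0
g(2) = mex{0} = 1
g(3) = mex{0} = 1
g(4) = mex{1} = 0
g(5) = mex{1} = 0
g(6) = mex{0} = 1
g(7) = mex{0} = 1
g(8) = mex{0,1} = 2
g(9) = mex{1} = 0
g(10) = mex{0,1,2} = 3
g(11) = mex{0} = 1
g(12) = mex{0,1,3} = 2
g(13) = mex{1} = 0
g(14) = mex{1,2} = 0
So g(14) = 0.

0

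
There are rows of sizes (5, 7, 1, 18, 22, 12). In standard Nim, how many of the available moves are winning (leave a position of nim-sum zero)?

1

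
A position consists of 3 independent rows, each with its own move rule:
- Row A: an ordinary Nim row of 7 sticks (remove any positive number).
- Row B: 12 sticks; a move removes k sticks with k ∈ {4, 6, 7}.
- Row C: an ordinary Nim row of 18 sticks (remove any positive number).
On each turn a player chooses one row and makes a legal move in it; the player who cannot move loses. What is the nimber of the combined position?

21

Row A is a plain Nim row of size 7, so its Grundy value is 7.
Build the Grundy sequence for row B with g(k) = mex{g(k−s) : s ∈ {4, 6, 7}, s ≤ k}:
g(0) = mex{} = 0
g(1) = mex{} = 0
g(2) = mex{} = 0
g(3) = mex{} = 0
g(4) = mex{0} = 1
g(5) = mex{0} = 1
g(6) = mex{0} = 1
g(7) = mex{0} = 1
g(8) = mex{0,1} = 2
g(9) = mex{0,1} = 2
g(10) = mex{0,1} = 2
g(11) = mex{1} = 0
g(12) = mex{1,2} = 0
So g(12) = 0.
Row C is a plain Nim row of size 18, so its Grundy value is 18.
By the Sprague-Grundy theorem, the Grundy value of a sum of independent games is the XOR of the component values.
Combined value = 7 XOR 0 XOR 18 = 21.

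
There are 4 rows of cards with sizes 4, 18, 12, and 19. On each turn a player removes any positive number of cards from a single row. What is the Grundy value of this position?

Write each in binary and XOR column by column:
  00100  (4)
  10010  (18)
  01100  (12)
  10011  (19)
  -----
  01001  (9)

9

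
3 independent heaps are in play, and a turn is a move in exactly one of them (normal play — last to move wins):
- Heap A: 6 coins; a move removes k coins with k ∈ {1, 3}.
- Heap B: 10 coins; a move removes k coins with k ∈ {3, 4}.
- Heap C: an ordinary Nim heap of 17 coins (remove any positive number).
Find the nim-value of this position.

16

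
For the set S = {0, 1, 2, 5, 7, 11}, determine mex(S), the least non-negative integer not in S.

3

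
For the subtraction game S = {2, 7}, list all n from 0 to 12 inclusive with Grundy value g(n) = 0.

0, 1, 4, 5, 9, 10

Grundy values for subtraction set {2, 7}:
k:     0  1  2  3  4  5  6  7  8  9 10 11 12
g(k):  0  0  1  1  0  0  1  1  2  0  0  1  1
The P-positions (g = 0) in 0..12 are 0, 1, 4, 5, 9, 10.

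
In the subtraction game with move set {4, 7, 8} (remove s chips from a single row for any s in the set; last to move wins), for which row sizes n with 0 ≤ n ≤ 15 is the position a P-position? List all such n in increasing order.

0, 1, 2, 3, 12, 13, 14, 15

Build the Grundy sequence with g(k) = mex{g(k−s) : s ∈ {4, 7, 8}, s ≤ k}:
k:     0  1  2  3  4  5  6  7  8  9 10 11 12 13 14 15
g(k):  0  0  0  0  1  1  1  1  2  2  2  2  0  0  0  0
The P-positions (g = 0) in 0..15 are 0, 1, 2, 3, 12, 13, 14, 15.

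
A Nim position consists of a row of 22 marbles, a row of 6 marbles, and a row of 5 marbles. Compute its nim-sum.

21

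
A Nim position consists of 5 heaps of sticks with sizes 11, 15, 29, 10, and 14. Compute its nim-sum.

In binary:
  01011  (11)
  01111  (15)
  11101  (29)
  01010  (10)
  01110  (14)
  -----
  11101  (29)

29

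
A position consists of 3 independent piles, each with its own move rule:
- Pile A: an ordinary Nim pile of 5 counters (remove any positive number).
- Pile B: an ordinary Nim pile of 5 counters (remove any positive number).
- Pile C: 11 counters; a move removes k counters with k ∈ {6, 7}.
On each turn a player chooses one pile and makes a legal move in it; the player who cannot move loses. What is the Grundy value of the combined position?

1

Pile A is a plain Nim pile of size 5, so its Grundy value is 5.
Pile B is a plain Nim pile of size 5, so its Grundy value is 5.
Build the Grundy sequence for pile C with g(k) = mex{g(k−s) : s ∈ {6, 7}, s ≤ k}:
k:     0  1  2  3  4  5  6  7  8  9 10 11
g(k):  0  0  0  0  0  0  1  1  1  1  1  1
So g(11) = 1.
By the Sprague-Grundy theorem, the Grundy value of a sum of independent games is the XOR of the component values.
Combined value = 5 XOR 5 XOR 1 = 1.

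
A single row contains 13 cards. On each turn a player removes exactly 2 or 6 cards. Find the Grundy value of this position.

0

Grundy values for subtraction set {2, 6}:
k:     0  1  2  3  4  5  6  7  8  9 10 11 12 13
g(k):  0  0  1  1  0  0  1  1  0  0  1  1  0  0
So g(13) = 0.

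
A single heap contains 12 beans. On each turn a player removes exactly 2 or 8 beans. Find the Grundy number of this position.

1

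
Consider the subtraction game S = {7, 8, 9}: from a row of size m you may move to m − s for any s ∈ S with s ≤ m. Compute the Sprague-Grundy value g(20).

0

Compute g(0), g(1), … for moves {7, 8, 9}:
k:     0  1  2  3  4  5  6  7  8  9 10 11 12 13 14 15 16 17 18 19 20
g(k):  0  0  0  0  0  0  0  1  1  1  1  1  1  1  2  2  0  0  0  0  0
So g(20) = 0.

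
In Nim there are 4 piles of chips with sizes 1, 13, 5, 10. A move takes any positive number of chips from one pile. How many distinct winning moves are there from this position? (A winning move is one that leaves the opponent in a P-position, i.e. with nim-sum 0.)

1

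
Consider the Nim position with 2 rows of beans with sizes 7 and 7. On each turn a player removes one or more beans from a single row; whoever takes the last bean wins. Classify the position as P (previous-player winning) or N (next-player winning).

P-position

Compute the nim-sum pairwise:
7 ^ 7 = 0
The nim-sum is 0, so this is a P-position: the player to move is in a losing position under optimal play.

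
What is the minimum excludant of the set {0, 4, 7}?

0 is in the set but 1 is not, so the mex is 1.

1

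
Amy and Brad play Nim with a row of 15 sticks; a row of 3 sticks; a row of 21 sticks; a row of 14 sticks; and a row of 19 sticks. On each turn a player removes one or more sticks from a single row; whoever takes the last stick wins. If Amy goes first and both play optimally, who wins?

Compute the nim-sum pairwise:
15 ^ 3 = 12
12 ^ 21 = 25
25 ^ 14 = 23
23 ^ 19 = 4
The nim-sum is 4 ≠ 0, so this is an N-position: the player to move can win; Amy has a winning move.

Amy wins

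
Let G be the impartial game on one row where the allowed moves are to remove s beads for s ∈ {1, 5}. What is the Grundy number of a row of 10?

0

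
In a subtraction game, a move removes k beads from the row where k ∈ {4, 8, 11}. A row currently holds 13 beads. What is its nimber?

3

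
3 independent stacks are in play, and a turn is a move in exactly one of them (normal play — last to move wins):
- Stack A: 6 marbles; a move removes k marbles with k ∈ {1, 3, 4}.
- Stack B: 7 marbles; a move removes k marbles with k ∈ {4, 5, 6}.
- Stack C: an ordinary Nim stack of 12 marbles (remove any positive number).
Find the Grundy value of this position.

15

For stack A, compute g(0), g(1), … with moves {1, 3, 4}:
g(0) = mex{} = 0
g(1) = mex{0} = 1
g(2) = mex{1} = 0
g(3) = mex{0} = 1
g(4) = mex{0,1} = 2
g(5) = mex{0,1,2} = 3
g(6) = mex{0,1,3} = 2
So g(6) = 2.
Build the Grundy sequence for stack B with g(k) = mex{g(k−s) : s ∈ {4, 5, 6}, s ≤ k}:
g(0) = mex{} = 0
g(1) = mex{} = 0
g(2) = mex{} = 0
g(3) = mex{} = 0
g(4) = mex{0} = 1
g(5) = mex{0} = 1
g(6) = mex{0} = 1
g(7) = mex{0} = 1
So g(7) = 1.
Stack C is a plain Nim stack of size 12, so its Grundy value is 12.
The value of a disjunctive sum is the nim-sum of the parts.
Combined value = 2 XOR 1 XOR 12 = 15.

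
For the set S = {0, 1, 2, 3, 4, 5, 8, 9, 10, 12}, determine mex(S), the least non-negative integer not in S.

The values 0, 1, 2, 3, 4, 5 are all present; 6 is the first non-negative integer missing from the set.

6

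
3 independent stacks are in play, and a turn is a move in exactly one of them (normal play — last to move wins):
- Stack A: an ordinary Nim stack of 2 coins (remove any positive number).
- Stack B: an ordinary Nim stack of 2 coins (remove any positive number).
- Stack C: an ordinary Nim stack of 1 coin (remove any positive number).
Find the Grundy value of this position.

1

Stack A is a plain Nim stack of size 2, so its Grundy value is 2.
Stack B is a plain Nim stack of size 2, so its Grundy value is 2.
Stack C is a plain Nim stack of size 1, so its Grundy value is 1.
By the Sprague-Grundy theorem, the Grundy value of a sum of independent games is the XOR of the component values.
Combined value = 2 ⊕ 2 ⊕ 1 = 1.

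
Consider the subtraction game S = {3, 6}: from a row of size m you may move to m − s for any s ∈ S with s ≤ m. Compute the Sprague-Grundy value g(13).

1

Compute g(0), g(1), … for moves {3, 6}:
k:     0  1  2  3  4  5  6  7  8  9 10 11 12 13
g(k):  0  0  0  1  1  1  2  2  2  0  0  0  1  1
So g(13) = 1.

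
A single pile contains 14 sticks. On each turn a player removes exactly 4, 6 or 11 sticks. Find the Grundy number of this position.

Build the Grundy sequence with g(k) = mex{g(k−s) : s ∈ {4, 6, 11}, s ≤ k}:
k:     0  1  2  3  4  5  6  7  8  9 10 11 12 13 14
g(k):  0  0  0  0  1  1  1  1  2  2  0  2  3  3  1
So g(14) = 1.

1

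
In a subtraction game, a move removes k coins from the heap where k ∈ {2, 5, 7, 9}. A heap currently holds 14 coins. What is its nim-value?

1

Grundy values for subtraction set {2, 5, 7, 9}:
k:     0  1  2  3  4  5  6  7  8  9 10 11 12 13 14
g(k):  0  0  1  1  0  2  1  3  2  2  3  3  0  4  1
So g(14) = 1.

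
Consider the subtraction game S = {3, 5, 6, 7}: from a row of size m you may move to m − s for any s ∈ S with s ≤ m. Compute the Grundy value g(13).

1

Build the Grundy sequence with g(k) = mex{g(k−s) : s ∈ {3, 5, 6, 7}, s ≤ k}:
g(0) = mex{} = 0
g(1) = mex{} = 0
g(2) = mex{} = 0
g(3) = mex{0} = 1
g(4) = mex{0} = 1
g(5) = mex{0} = 1
g(6) = mex{0,1} = 2
g(7) = mex{0,1} = 2
g(8) = mex{0,1} = 2
g(9) = mex{0,1,2} = 3
g(10) = mex{1,2} = 0
g(11) = mex{1,2} = 0
g(12) = mex{1,2,3} = 0
g(13) = mex{0,2} = 1
So g(13) = 1.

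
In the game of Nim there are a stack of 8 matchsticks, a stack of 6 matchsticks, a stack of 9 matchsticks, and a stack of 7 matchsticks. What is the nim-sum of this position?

0

Compute the nim-sum pairwise:
8 XOR 6 = 14
14 XOR 9 = 7
7 XOR 7 = 0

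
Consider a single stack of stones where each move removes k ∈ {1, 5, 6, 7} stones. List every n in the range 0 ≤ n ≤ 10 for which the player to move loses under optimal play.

Compute g(0), g(1), … for moves {1, 5, 6, 7}:
k:     0  1  2  3  4  5  6  7  8  9 10
g(k):  0  1  0  1  0  1  2  3  2  3  2
The P-positions (g = 0) in 0..10 are 0, 2, 4.

0, 2, 4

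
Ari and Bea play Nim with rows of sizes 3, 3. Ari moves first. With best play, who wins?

Compute the nim-sum pairwise:
3 ^ 3 = 0
The nim-sum is 0, so this is a P-position: the player to move is in a losing position under optimal play; Ari is about to move from it and so loses — Bea wins.

Bea wins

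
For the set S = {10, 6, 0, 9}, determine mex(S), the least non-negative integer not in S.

1

0 is in the set but 1 is not, so the mex is 1.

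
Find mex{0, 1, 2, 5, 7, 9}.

3

The values 0, 1, 2 are all present; 3 is the first non-negative integer missing from the set.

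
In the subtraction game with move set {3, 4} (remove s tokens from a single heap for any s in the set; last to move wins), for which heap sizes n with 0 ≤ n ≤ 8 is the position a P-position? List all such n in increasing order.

0, 1, 2, 7, 8

Grundy values for subtraction set {3, 4}:
g(0) = mex{} = 0
g(1) = mex{} = 0
g(2) = mex{} = 0
g(3) = mex{0} = 1
g(4) = mex{0} = 1
g(5) = mex{0} = 1
g(6) = mex{0,1} = 2
g(7) = mex{1} = 0
g(8) = mex{1} = 0
The P-positions (g = 0) in 0..8 are 0, 1, 2, 7, 8.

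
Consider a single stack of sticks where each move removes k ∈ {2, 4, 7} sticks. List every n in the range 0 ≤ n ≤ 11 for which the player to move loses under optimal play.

0, 1, 6, 9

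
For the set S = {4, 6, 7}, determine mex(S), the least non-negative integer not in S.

0 is not in the set, so the mex is 0.

0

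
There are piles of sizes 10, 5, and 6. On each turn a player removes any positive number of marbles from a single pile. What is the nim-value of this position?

9

Compute the nim-sum pairwise:
10 ^ 5 = 15
15 ^ 6 = 9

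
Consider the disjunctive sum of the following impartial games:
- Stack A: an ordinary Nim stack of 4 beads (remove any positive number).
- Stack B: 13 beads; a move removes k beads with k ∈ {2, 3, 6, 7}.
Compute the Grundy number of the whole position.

6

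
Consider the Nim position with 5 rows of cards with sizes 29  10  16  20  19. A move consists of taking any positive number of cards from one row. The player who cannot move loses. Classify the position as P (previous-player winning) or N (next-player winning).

Nim-sum: 29 ^ 10 ^ 16 ^ 20 ^ 19 = 0.
The nim-sum is 0, so this is a P-position: the player to move is in a losing position under optimal play.

P-position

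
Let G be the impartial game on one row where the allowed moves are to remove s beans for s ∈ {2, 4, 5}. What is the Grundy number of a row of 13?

Compute g(0), g(1), … for moves {2, 4, 5}:
g(0) = mex{} = 0
g(1) = mex{} = 0
g(2) = mex{0} = 1
g(3) = mex{0} = 1
g(4) = mex{0,1} = 2
g(5) = mex{0,1} = 2
g(6) = mex{0,1,2} = 3
g(7) = mex{1,2} = 0
g(8) = mex{1,2,3} = 0
g(9) = mex{0,2} = 1
g(10) = mex{0,2,3} = 1
g(11) = mex{0,1,3} = 2
g(12) = mex{0,1} = 2
g(13) = mex{0,1,2} = 3
So g(13) = 3.

3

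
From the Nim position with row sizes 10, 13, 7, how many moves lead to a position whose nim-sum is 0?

Nim-sum: 10 ^ 13 ^ 7 = 0.
The nim-sum is already 0, so every move leaves a nonzero nim-sum — there are no winning moves.

0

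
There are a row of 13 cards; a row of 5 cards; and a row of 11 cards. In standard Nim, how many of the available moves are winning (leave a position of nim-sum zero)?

Compute the nim-sum pairwise:
13 XOR 5 = 8
8 XOR 11 = 3
The overall nim-sum is X = 3. A row of size p has a winning move iff p XOR X < p (reduce it to p XOR X).
  13: 13 XOR 3 = 14 ≥ 13 — no move.
  5: 5 XOR 3 = 6 ≥ 5 — no move.
  11: 11 XOR 3 = 8 < 11 — winning move (to 8).
That gives 1 winning move.

1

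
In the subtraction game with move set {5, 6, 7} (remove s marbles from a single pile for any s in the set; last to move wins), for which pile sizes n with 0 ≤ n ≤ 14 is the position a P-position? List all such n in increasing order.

0, 1, 2, 3, 4, 12, 13, 14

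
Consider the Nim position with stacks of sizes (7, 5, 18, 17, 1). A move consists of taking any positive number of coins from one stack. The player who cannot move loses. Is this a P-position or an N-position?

P-position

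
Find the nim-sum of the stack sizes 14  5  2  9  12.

12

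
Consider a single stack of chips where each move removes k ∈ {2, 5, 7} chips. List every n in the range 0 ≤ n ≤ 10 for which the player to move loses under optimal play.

0, 1, 4, 10

Compute g(0), g(1), … for moves {2, 5, 7}:
k:     0  1  2  3  4  5  6  7  8  9 10
g(k):  0  0  1  1  0  2  1  3  2  2  0
The P-positions (g = 0) in 0..10 are 0, 1, 4, 10.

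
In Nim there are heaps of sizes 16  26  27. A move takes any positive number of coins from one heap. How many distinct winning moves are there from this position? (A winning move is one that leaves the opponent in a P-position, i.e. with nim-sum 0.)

3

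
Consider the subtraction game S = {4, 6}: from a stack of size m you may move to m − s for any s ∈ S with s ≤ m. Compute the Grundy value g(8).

2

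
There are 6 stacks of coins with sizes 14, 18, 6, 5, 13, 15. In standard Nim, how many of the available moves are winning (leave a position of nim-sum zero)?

1

Bitwise XOR of the heap sizes:
  01110  (14)
  10010  (18)
  00110  (6)
  00101  (5)
  01101  (13)
  01111  (15)
  -----
  11101  (29)
The overall nim-sum is X = 29. A stack of size p has a winning move iff p XOR X < p (reduce it to p XOR X).
  14: 14 XOR 29 = 19 ≥ 14 — no move.
  18: 18 XOR 29 = 15 < 18 — winning move (to 15).
  6: 6 XOR 29 = 27 ≥ 6 — no move.
  5: 5 XOR 29 = 24 ≥ 5 — no move.
  13: 13 XOR 29 = 16 ≥ 13 — no move.
  15: 15 XOR 29 = 18 ≥ 15 — no move.
That gives 1 winning move.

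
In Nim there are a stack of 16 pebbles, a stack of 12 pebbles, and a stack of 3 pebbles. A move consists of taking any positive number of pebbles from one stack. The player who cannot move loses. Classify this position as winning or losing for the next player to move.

Nim-sum: 16 ^ 12 ^ 3 = 31.
The nim-sum is 31 ≠ 0, so this is an N-position: the player to move can win.

Winning position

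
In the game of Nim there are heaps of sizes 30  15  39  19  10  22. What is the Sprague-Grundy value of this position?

57

Nim-sum: 30 ^ 15 ^ 39 ^ 19 ^ 10 ^ 22 = 57.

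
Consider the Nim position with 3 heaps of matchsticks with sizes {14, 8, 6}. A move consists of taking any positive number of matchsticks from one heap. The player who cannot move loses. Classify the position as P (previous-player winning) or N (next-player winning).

Compute the nim-sum pairwise:
14 XOR 8 = 6
6 XOR 6 = 0
The nim-sum is 0, so this is a P-position: the player to move is in a losing position under optimal play.

P-position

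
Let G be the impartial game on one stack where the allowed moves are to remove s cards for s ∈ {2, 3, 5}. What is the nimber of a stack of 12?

2

Compute g(0), g(1), … for moves {2, 3, 5}:
g(0) = mex{} = 0
g(1) = mex{} = 0
g(2) = mex{0} = 1
g(3) = mex{0} = 1
g(4) = mex{0,1} = 2
g(5) = mex{0,1} = 2
g(6) = mex{0,1,2} = 3
g(7) = mex{1,2} = 0
g(8) = mex{1,2,3} = 0
g(9) = mex{0,2,3} = 1
g(10) = mex{0,2} = 1
g(11) = mex{0,1,3} = 2
g(12) = mex{0,1} = 2
So g(12) = 2.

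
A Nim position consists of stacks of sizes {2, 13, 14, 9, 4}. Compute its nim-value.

Compute the nim-sum pairwise:
2 XOR 13 = 15
15 XOR 14 = 1
1 XOR 9 = 8
8 XOR 4 = 12

12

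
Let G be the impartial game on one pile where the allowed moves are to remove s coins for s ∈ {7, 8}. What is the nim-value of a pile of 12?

1

Build the Grundy sequence with g(k) = mex{g(k−s) : s ∈ {7, 8}, s ≤ k}:
g(0) = mex{} = 0
g(1) = mex{} = 0
g(2) = mex{} = 0
g(3) = mex{} = 0
g(4) = mex{} = 0
g(5) = mex{} = 0
g(6) = mex{} = 0
g(7) = mex{0} = 1
g(8) = mex{0} = 1
g(9) = mex{0} = 1
g(10) = mex{0} = 1
g(11) = mex{0} = 1
g(12) = mex{0} = 1
So g(12) = 1.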